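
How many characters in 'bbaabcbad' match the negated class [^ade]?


Negated class [^ade] matches any char NOT in {a, d, e}
Scanning 'bbaabcbad':
  pos 0: 'b' -> MATCH
  pos 1: 'b' -> MATCH
  pos 2: 'a' -> no (excluded)
  pos 3: 'a' -> no (excluded)
  pos 4: 'b' -> MATCH
  pos 5: 'c' -> MATCH
  pos 6: 'b' -> MATCH
  pos 7: 'a' -> no (excluded)
  pos 8: 'd' -> no (excluded)
Total matches: 5

5


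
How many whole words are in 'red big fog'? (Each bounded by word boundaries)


Word boundaries (\b) mark the start/end of each word.
Text: 'red big fog'
Splitting by whitespace:
  Word 1: 'red'
  Word 2: 'big'
  Word 3: 'fog'
Total whole words: 3

3


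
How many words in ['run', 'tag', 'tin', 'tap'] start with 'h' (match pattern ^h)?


Pattern ^h anchors to start of word. Check which words begin with 'h':
  'run' -> no
  'tag' -> no
  'tin' -> no
  'tap' -> no
Matching words: []
Count: 0

0


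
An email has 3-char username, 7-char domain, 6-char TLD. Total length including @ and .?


An email address has format: username@domain.tld
Username length: 3
'@' character: 1
Domain length: 7
'.' character: 1
TLD length: 6
Total = 3 + 1 + 7 + 1 + 6 = 18

18


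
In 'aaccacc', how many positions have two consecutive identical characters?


Looking for consecutive identical characters in 'aaccacc':
  pos 0-1: 'a' vs 'a' -> MATCH ('aa')
  pos 1-2: 'a' vs 'c' -> different
  pos 2-3: 'c' vs 'c' -> MATCH ('cc')
  pos 3-4: 'c' vs 'a' -> different
  pos 4-5: 'a' vs 'c' -> different
  pos 5-6: 'c' vs 'c' -> MATCH ('cc')
Consecutive identical pairs: ['aa', 'cc', 'cc']
Count: 3

3


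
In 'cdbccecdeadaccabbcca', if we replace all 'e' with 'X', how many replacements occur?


re.sub('e', 'X', text) replaces every occurrence of 'e' with 'X'.
Text: 'cdbccecdeadaccabbcca'
Scanning for 'e':
  pos 5: 'e' -> replacement #1
  pos 8: 'e' -> replacement #2
Total replacements: 2

2


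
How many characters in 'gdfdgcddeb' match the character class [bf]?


Character class [bf] matches any of: {b, f}
Scanning string 'gdfdgcddeb' character by character:
  pos 0: 'g' -> no
  pos 1: 'd' -> no
  pos 2: 'f' -> MATCH
  pos 3: 'd' -> no
  pos 4: 'g' -> no
  pos 5: 'c' -> no
  pos 6: 'd' -> no
  pos 7: 'd' -> no
  pos 8: 'e' -> no
  pos 9: 'b' -> MATCH
Total matches: 2

2


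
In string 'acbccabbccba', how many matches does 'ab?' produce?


Pattern 'ab?' matches 'a' optionally followed by 'b'.
String: 'acbccabbccba'
Scanning left to right for 'a' then checking next char:
  Match 1: 'a' (a not followed by b)
  Match 2: 'ab' (a followed by b)
  Match 3: 'a' (a not followed by b)
Total matches: 3

3


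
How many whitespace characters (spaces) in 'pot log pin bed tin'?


\s matches whitespace characters (spaces, tabs, etc.).
Text: 'pot log pin bed tin'
This text has 5 words separated by spaces.
Number of spaces = number of words - 1 = 5 - 1 = 4

4


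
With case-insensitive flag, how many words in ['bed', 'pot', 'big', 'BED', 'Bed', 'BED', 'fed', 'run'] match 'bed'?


Case-insensitive matching: compare each word's lowercase form to 'bed'.
  'bed' -> lower='bed' -> MATCH
  'pot' -> lower='pot' -> no
  'big' -> lower='big' -> no
  'BED' -> lower='bed' -> MATCH
  'Bed' -> lower='bed' -> MATCH
  'BED' -> lower='bed' -> MATCH
  'fed' -> lower='fed' -> no
  'run' -> lower='run' -> no
Matches: ['bed', 'BED', 'Bed', 'BED']
Count: 4

4


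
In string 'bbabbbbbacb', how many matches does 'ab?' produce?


Pattern 'ab?' matches 'a' optionally followed by 'b'.
String: 'bbabbbbbacb'
Scanning left to right for 'a' then checking next char:
  Match 1: 'ab' (a followed by b)
  Match 2: 'a' (a not followed by b)
Total matches: 2

2


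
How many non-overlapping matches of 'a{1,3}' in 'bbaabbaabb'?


Pattern 'a{1,3}' matches between 1 and 3 consecutive a's (greedy).
String: 'bbaabbaabb'
Finding runs of a's and applying greedy matching:
  Run at pos 2: 'aa' (length 2)
  Run at pos 6: 'aa' (length 2)
Matches: ['aa', 'aa']
Count: 2

2


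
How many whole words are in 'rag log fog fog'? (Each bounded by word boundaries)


Word boundaries (\b) mark the start/end of each word.
Text: 'rag log fog fog'
Splitting by whitespace:
  Word 1: 'rag'
  Word 2: 'log'
  Word 3: 'fog'
  Word 4: 'fog'
Total whole words: 4

4


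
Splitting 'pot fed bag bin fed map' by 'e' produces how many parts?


Splitting by 'e' breaks the string at each occurrence of the separator.
Text: 'pot fed bag bin fed map'
Parts after split:
  Part 1: 'pot f'
  Part 2: 'd bag bin f'
  Part 3: 'd map'
Total parts: 3

3


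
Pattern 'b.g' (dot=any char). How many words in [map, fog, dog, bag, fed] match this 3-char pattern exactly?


Pattern 'b.g' means: starts with 'b', any single char, ends with 'g'.
Checking each word (must be exactly 3 chars):
  'map' (len=3): no
  'fog' (len=3): no
  'dog' (len=3): no
  'bag' (len=3): MATCH
  'fed' (len=3): no
Matching words: ['bag']
Total: 1

1


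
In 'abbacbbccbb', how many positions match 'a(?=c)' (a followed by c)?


Lookahead 'a(?=c)' matches 'a' only when followed by 'c'.
String: 'abbacbbccbb'
Checking each position where char is 'a':
  pos 0: 'a' -> no (next='b')
  pos 3: 'a' -> MATCH (next='c')
Matching positions: [3]
Count: 1

1


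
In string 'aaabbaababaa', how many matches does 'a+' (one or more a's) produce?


Pattern 'a+' matches one or more consecutive a's.
String: 'aaabbaababaa'
Scanning for runs of a:
  Match 1: 'aaa' (length 3)
  Match 2: 'aa' (length 2)
  Match 3: 'a' (length 1)
  Match 4: 'aa' (length 2)
Total matches: 4

4


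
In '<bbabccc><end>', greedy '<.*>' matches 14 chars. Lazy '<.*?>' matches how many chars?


Greedy '<.*>' tries to match as MUCH as possible.
Lazy '<.*?>' tries to match as LITTLE as possible.

String: '<bbabccc><end>'
Greedy '<.*>' starts at first '<' and extends to the LAST '>': '<bbabccc><end>' (14 chars)
Lazy '<.*?>' starts at first '<' and stops at the FIRST '>': '<bbabccc>' (9 chars)

9


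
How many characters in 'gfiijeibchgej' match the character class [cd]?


Character class [cd] matches any of: {c, d}
Scanning string 'gfiijeibchgej' character by character:
  pos 0: 'g' -> no
  pos 1: 'f' -> no
  pos 2: 'i' -> no
  pos 3: 'i' -> no
  pos 4: 'j' -> no
  pos 5: 'e' -> no
  pos 6: 'i' -> no
  pos 7: 'b' -> no
  pos 8: 'c' -> MATCH
  pos 9: 'h' -> no
  pos 10: 'g' -> no
  pos 11: 'e' -> no
  pos 12: 'j' -> no
Total matches: 1

1


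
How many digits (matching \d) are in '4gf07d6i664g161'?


\d matches any digit 0-9.
Scanning '4gf07d6i664g161':
  pos 0: '4' -> DIGIT
  pos 3: '0' -> DIGIT
  pos 4: '7' -> DIGIT
  pos 6: '6' -> DIGIT
  pos 8: '6' -> DIGIT
  pos 9: '6' -> DIGIT
  pos 10: '4' -> DIGIT
  pos 12: '1' -> DIGIT
  pos 13: '6' -> DIGIT
  pos 14: '1' -> DIGIT
Digits found: ['4', '0', '7', '6', '6', '6', '4', '1', '6', '1']
Total: 10

10


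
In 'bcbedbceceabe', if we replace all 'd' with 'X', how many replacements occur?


re.sub('d', 'X', text) replaces every occurrence of 'd' with 'X'.
Text: 'bcbedbceceabe'
Scanning for 'd':
  pos 4: 'd' -> replacement #1
Total replacements: 1

1


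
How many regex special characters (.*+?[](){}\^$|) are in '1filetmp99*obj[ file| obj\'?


Regex special characters are: . * + ? [ ] ( ) { } \ ^ $ |
Scanning '1filetmp99*obj[ file| obj\':
  pos 10: '*' -> SPECIAL
  pos 14: '[' -> SPECIAL
  pos 20: '|' -> SPECIAL
  pos 25: '\' -> SPECIAL
Special chars found: ['*', '[', '|', '\\']
Total: 4

4


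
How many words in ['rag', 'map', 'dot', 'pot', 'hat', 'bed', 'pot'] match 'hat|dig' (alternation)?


Alternation 'hat|dig' matches either 'hat' or 'dig'.
Checking each word:
  'rag' -> no
  'map' -> no
  'dot' -> no
  'pot' -> no
  'hat' -> MATCH
  'bed' -> no
  'pot' -> no
Matches: ['hat']
Count: 1

1


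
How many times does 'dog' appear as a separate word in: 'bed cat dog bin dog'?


Scanning each word for exact match 'dog':
  Word 1: 'bed' -> no
  Word 2: 'cat' -> no
  Word 3: 'dog' -> MATCH
  Word 4: 'bin' -> no
  Word 5: 'dog' -> MATCH
Total matches: 2

2


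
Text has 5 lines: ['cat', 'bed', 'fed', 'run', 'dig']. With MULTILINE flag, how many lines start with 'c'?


With MULTILINE flag, ^ matches the start of each line.
Lines: ['cat', 'bed', 'fed', 'run', 'dig']
Checking which lines start with 'c':
  Line 1: 'cat' -> MATCH
  Line 2: 'bed' -> no
  Line 3: 'fed' -> no
  Line 4: 'run' -> no
  Line 5: 'dig' -> no
Matching lines: ['cat']
Count: 1

1


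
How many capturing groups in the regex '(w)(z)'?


To count capturing groups, count each '(' that starts a group.
Pattern: '(w)(z)'
Walking through the pattern:
  Position 0: '(' -> group #1
  Position 3: '(' -> group #2
Total capturing groups: 2

2


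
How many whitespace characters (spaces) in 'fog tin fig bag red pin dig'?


\s matches whitespace characters (spaces, tabs, etc.).
Text: 'fog tin fig bag red pin dig'
This text has 7 words separated by spaces.
Number of spaces = number of words - 1 = 7 - 1 = 6

6


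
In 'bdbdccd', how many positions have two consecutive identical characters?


Looking for consecutive identical characters in 'bdbdccd':
  pos 0-1: 'b' vs 'd' -> different
  pos 1-2: 'd' vs 'b' -> different
  pos 2-3: 'b' vs 'd' -> different
  pos 3-4: 'd' vs 'c' -> different
  pos 4-5: 'c' vs 'c' -> MATCH ('cc')
  pos 5-6: 'c' vs 'd' -> different
Consecutive identical pairs: ['cc']
Count: 1

1


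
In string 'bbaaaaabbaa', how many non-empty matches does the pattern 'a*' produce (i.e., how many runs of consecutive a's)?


Pattern 'a*' matches zero or more a's. We want non-empty runs of consecutive a's.
String: 'bbaaaaabbaa'
Walking through the string to find runs of a's:
  Run 1: positions 2-6 -> 'aaaaa'
  Run 2: positions 9-10 -> 'aa'
Non-empty runs found: ['aaaaa', 'aa']
Count: 2

2


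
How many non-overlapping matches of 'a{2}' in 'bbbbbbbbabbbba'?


Pattern 'a{2}' matches exactly 2 consecutive a's (greedy, non-overlapping).
String: 'bbbbbbbbabbbba'
Scanning for runs of a's:
  Run at pos 8: 'a' (length 1) -> 0 match(es)
  Run at pos 13: 'a' (length 1) -> 0 match(es)
Matches found: []
Total: 0

0


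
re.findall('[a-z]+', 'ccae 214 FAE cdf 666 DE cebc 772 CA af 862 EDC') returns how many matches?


Pattern '[a-z]+' finds one or more lowercase letters.
Text: 'ccae 214 FAE cdf 666 DE cebc 772 CA af 862 EDC'
Scanning for matches:
  Match 1: 'ccae'
  Match 2: 'cdf'
  Match 3: 'cebc'
  Match 4: 'af'
Total matches: 4

4


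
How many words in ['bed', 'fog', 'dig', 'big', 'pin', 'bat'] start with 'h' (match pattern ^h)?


Pattern ^h anchors to start of word. Check which words begin with 'h':
  'bed' -> no
  'fog' -> no
  'dig' -> no
  'big' -> no
  'pin' -> no
  'bat' -> no
Matching words: []
Count: 0

0


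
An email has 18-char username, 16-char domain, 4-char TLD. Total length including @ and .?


An email address has format: username@domain.tld
Username length: 18
'@' character: 1
Domain length: 16
'.' character: 1
TLD length: 4
Total = 18 + 1 + 16 + 1 + 4 = 40

40


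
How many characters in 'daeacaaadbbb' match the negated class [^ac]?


Negated class [^ac] matches any char NOT in {a, c}
Scanning 'daeacaaadbbb':
  pos 0: 'd' -> MATCH
  pos 1: 'a' -> no (excluded)
  pos 2: 'e' -> MATCH
  pos 3: 'a' -> no (excluded)
  pos 4: 'c' -> no (excluded)
  pos 5: 'a' -> no (excluded)
  pos 6: 'a' -> no (excluded)
  pos 7: 'a' -> no (excluded)
  pos 8: 'd' -> MATCH
  pos 9: 'b' -> MATCH
  pos 10: 'b' -> MATCH
  pos 11: 'b' -> MATCH
Total matches: 6

6


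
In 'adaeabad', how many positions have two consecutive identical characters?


Looking for consecutive identical characters in 'adaeabad':
  pos 0-1: 'a' vs 'd' -> different
  pos 1-2: 'd' vs 'a' -> different
  pos 2-3: 'a' vs 'e' -> different
  pos 3-4: 'e' vs 'a' -> different
  pos 4-5: 'a' vs 'b' -> different
  pos 5-6: 'b' vs 'a' -> different
  pos 6-7: 'a' vs 'd' -> different
Consecutive identical pairs: []
Count: 0

0


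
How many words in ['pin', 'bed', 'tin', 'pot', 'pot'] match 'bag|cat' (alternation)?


Alternation 'bag|cat' matches either 'bag' or 'cat'.
Checking each word:
  'pin' -> no
  'bed' -> no
  'tin' -> no
  'pot' -> no
  'pot' -> no
Matches: []
Count: 0

0


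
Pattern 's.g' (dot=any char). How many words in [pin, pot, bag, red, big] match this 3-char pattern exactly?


Pattern 's.g' means: starts with 's', any single char, ends with 'g'.
Checking each word (must be exactly 3 chars):
  'pin' (len=3): no
  'pot' (len=3): no
  'bag' (len=3): no
  'red' (len=3): no
  'big' (len=3): no
Matching words: []
Total: 0

0


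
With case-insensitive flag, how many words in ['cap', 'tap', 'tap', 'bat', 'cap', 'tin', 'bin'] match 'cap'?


Case-insensitive matching: compare each word's lowercase form to 'cap'.
  'cap' -> lower='cap' -> MATCH
  'tap' -> lower='tap' -> no
  'tap' -> lower='tap' -> no
  'bat' -> lower='bat' -> no
  'cap' -> lower='cap' -> MATCH
  'tin' -> lower='tin' -> no
  'bin' -> lower='bin' -> no
Matches: ['cap', 'cap']
Count: 2

2


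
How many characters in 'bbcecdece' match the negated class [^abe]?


Negated class [^abe] matches any char NOT in {a, b, e}
Scanning 'bbcecdece':
  pos 0: 'b' -> no (excluded)
  pos 1: 'b' -> no (excluded)
  pos 2: 'c' -> MATCH
  pos 3: 'e' -> no (excluded)
  pos 4: 'c' -> MATCH
  pos 5: 'd' -> MATCH
  pos 6: 'e' -> no (excluded)
  pos 7: 'c' -> MATCH
  pos 8: 'e' -> no (excluded)
Total matches: 4

4


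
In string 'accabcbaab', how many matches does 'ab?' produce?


Pattern 'ab?' matches 'a' optionally followed by 'b'.
String: 'accabcbaab'
Scanning left to right for 'a' then checking next char:
  Match 1: 'a' (a not followed by b)
  Match 2: 'ab' (a followed by b)
  Match 3: 'a' (a not followed by b)
  Match 4: 'ab' (a followed by b)
Total matches: 4

4


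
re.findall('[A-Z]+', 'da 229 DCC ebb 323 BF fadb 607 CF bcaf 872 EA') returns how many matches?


Pattern '[A-Z]+' finds one or more uppercase letters.
Text: 'da 229 DCC ebb 323 BF fadb 607 CF bcaf 872 EA'
Scanning for matches:
  Match 1: 'DCC'
  Match 2: 'BF'
  Match 3: 'CF'
  Match 4: 'EA'
Total matches: 4

4


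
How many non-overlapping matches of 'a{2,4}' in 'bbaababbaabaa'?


Pattern 'a{2,4}' matches between 2 and 4 consecutive a's (greedy).
String: 'bbaababbaabaa'
Finding runs of a's and applying greedy matching:
  Run at pos 2: 'aa' (length 2)
  Run at pos 5: 'a' (length 1)
  Run at pos 8: 'aa' (length 2)
  Run at pos 11: 'aa' (length 2)
Matches: ['aa', 'aa', 'aa']
Count: 3

3


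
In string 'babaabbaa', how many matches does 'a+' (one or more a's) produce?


Pattern 'a+' matches one or more consecutive a's.
String: 'babaabbaa'
Scanning for runs of a:
  Match 1: 'a' (length 1)
  Match 2: 'aa' (length 2)
  Match 3: 'aa' (length 2)
Total matches: 3

3


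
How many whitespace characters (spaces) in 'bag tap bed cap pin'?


\s matches whitespace characters (spaces, tabs, etc.).
Text: 'bag tap bed cap pin'
This text has 5 words separated by spaces.
Number of spaces = number of words - 1 = 5 - 1 = 4

4


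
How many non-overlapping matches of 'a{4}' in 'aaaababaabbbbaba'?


Pattern 'a{4}' matches exactly 4 consecutive a's (greedy, non-overlapping).
String: 'aaaababaabbbbaba'
Scanning for runs of a's:
  Run at pos 0: 'aaaa' (length 4) -> 1 match(es)
  Run at pos 5: 'a' (length 1) -> 0 match(es)
  Run at pos 7: 'aa' (length 2) -> 0 match(es)
  Run at pos 13: 'a' (length 1) -> 0 match(es)
  Run at pos 15: 'a' (length 1) -> 0 match(es)
Matches found: ['aaaa']
Total: 1

1


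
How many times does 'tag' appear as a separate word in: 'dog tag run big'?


Scanning each word for exact match 'tag':
  Word 1: 'dog' -> no
  Word 2: 'tag' -> MATCH
  Word 3: 'run' -> no
  Word 4: 'big' -> no
Total matches: 1

1


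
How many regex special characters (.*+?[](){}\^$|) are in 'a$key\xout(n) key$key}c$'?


Regex special characters are: . * + ? [ ] ( ) { } \ ^ $ |
Scanning 'a$key\xout(n) key$key}c$':
  pos 1: '$' -> SPECIAL
  pos 5: '\' -> SPECIAL
  pos 10: '(' -> SPECIAL
  pos 12: ')' -> SPECIAL
  pos 17: '$' -> SPECIAL
  pos 21: '}' -> SPECIAL
  pos 23: '$' -> SPECIAL
Special chars found: ['$', '\\', '(', ')', '$', '}', '$']
Total: 7

7


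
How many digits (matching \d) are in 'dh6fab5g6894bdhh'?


\d matches any digit 0-9.
Scanning 'dh6fab5g6894bdhh':
  pos 2: '6' -> DIGIT
  pos 6: '5' -> DIGIT
  pos 8: '6' -> DIGIT
  pos 9: '8' -> DIGIT
  pos 10: '9' -> DIGIT
  pos 11: '4' -> DIGIT
Digits found: ['6', '5', '6', '8', '9', '4']
Total: 6

6


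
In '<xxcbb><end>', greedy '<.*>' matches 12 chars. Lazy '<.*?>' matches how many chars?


Greedy '<.*>' tries to match as MUCH as possible.
Lazy '<.*?>' tries to match as LITTLE as possible.

String: '<xxcbb><end>'
Greedy '<.*>' starts at first '<' and extends to the LAST '>': '<xxcbb><end>' (12 chars)
Lazy '<.*?>' starts at first '<' and stops at the FIRST '>': '<xxcbb>' (7 chars)

7


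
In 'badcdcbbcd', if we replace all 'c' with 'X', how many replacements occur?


re.sub('c', 'X', text) replaces every occurrence of 'c' with 'X'.
Text: 'badcdcbbcd'
Scanning for 'c':
  pos 3: 'c' -> replacement #1
  pos 5: 'c' -> replacement #2
  pos 8: 'c' -> replacement #3
Total replacements: 3

3


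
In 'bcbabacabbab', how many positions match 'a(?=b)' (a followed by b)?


Lookahead 'a(?=b)' matches 'a' only when followed by 'b'.
String: 'bcbabacabbab'
Checking each position where char is 'a':
  pos 3: 'a' -> MATCH (next='b')
  pos 5: 'a' -> no (next='c')
  pos 7: 'a' -> MATCH (next='b')
  pos 10: 'a' -> MATCH (next='b')
Matching positions: [3, 7, 10]
Count: 3

3


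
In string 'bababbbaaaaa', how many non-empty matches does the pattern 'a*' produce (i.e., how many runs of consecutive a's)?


Pattern 'a*' matches zero or more a's. We want non-empty runs of consecutive a's.
String: 'bababbbaaaaa'
Walking through the string to find runs of a's:
  Run 1: positions 1-1 -> 'a'
  Run 2: positions 3-3 -> 'a'
  Run 3: positions 7-11 -> 'aaaaa'
Non-empty runs found: ['a', 'a', 'aaaaa']
Count: 3

3


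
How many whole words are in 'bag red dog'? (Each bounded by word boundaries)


Word boundaries (\b) mark the start/end of each word.
Text: 'bag red dog'
Splitting by whitespace:
  Word 1: 'bag'
  Word 2: 'red'
  Word 3: 'dog'
Total whole words: 3

3


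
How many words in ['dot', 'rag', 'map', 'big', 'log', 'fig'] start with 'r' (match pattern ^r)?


Pattern ^r anchors to start of word. Check which words begin with 'r':
  'dot' -> no
  'rag' -> MATCH (starts with 'r')
  'map' -> no
  'big' -> no
  'log' -> no
  'fig' -> no
Matching words: ['rag']
Count: 1

1


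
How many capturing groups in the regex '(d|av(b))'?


To count capturing groups, count each '(' that starts a group.
Pattern: '(d|av(b))'
Walking through the pattern:
  Position 0: '(' -> group #1
  Position 5: '(' -> group #2
Total capturing groups: 2

2


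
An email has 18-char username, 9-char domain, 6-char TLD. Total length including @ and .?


An email address has format: username@domain.tld
Username length: 18
'@' character: 1
Domain length: 9
'.' character: 1
TLD length: 6
Total = 18 + 1 + 9 + 1 + 6 = 35

35


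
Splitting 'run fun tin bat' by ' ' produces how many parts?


Splitting by ' ' breaks the string at each occurrence of the separator.
Text: 'run fun tin bat'
Parts after split:
  Part 1: 'run'
  Part 2: 'fun'
  Part 3: 'tin'
  Part 4: 'bat'
Total parts: 4

4


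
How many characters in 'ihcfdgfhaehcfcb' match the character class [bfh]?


Character class [bfh] matches any of: {b, f, h}
Scanning string 'ihcfdgfhaehcfcb' character by character:
  pos 0: 'i' -> no
  pos 1: 'h' -> MATCH
  pos 2: 'c' -> no
  pos 3: 'f' -> MATCH
  pos 4: 'd' -> no
  pos 5: 'g' -> no
  pos 6: 'f' -> MATCH
  pos 7: 'h' -> MATCH
  pos 8: 'a' -> no
  pos 9: 'e' -> no
  pos 10: 'h' -> MATCH
  pos 11: 'c' -> no
  pos 12: 'f' -> MATCH
  pos 13: 'c' -> no
  pos 14: 'b' -> MATCH
Total matches: 7

7


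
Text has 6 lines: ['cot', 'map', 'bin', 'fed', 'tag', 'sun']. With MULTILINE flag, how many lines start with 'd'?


With MULTILINE flag, ^ matches the start of each line.
Lines: ['cot', 'map', 'bin', 'fed', 'tag', 'sun']
Checking which lines start with 'd':
  Line 1: 'cot' -> no
  Line 2: 'map' -> no
  Line 3: 'bin' -> no
  Line 4: 'fed' -> no
  Line 5: 'tag' -> no
  Line 6: 'sun' -> no
Matching lines: []
Count: 0

0


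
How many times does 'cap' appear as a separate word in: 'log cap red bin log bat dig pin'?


Scanning each word for exact match 'cap':
  Word 1: 'log' -> no
  Word 2: 'cap' -> MATCH
  Word 3: 'red' -> no
  Word 4: 'bin' -> no
  Word 5: 'log' -> no
  Word 6: 'bat' -> no
  Word 7: 'dig' -> no
  Word 8: 'pin' -> no
Total matches: 1

1


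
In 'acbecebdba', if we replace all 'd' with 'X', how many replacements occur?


re.sub('d', 'X', text) replaces every occurrence of 'd' with 'X'.
Text: 'acbecebdba'
Scanning for 'd':
  pos 7: 'd' -> replacement #1
Total replacements: 1

1


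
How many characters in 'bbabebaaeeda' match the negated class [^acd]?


Negated class [^acd] matches any char NOT in {a, c, d}
Scanning 'bbabebaaeeda':
  pos 0: 'b' -> MATCH
  pos 1: 'b' -> MATCH
  pos 2: 'a' -> no (excluded)
  pos 3: 'b' -> MATCH
  pos 4: 'e' -> MATCH
  pos 5: 'b' -> MATCH
  pos 6: 'a' -> no (excluded)
  pos 7: 'a' -> no (excluded)
  pos 8: 'e' -> MATCH
  pos 9: 'e' -> MATCH
  pos 10: 'd' -> no (excluded)
  pos 11: 'a' -> no (excluded)
Total matches: 7

7


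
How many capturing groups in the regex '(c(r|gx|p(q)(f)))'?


To count capturing groups, count each '(' that starts a group.
Pattern: '(c(r|gx|p(q)(f)))'
Walking through the pattern:
  Position 0: '(' -> group #1
  Position 2: '(' -> group #2
  Position 9: '(' -> group #3
  Position 12: '(' -> group #4
Total capturing groups: 4

4


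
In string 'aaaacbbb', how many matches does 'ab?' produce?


Pattern 'ab?' matches 'a' optionally followed by 'b'.
String: 'aaaacbbb'
Scanning left to right for 'a' then checking next char:
  Match 1: 'a' (a not followed by b)
  Match 2: 'a' (a not followed by b)
  Match 3: 'a' (a not followed by b)
  Match 4: 'a' (a not followed by b)
Total matches: 4

4


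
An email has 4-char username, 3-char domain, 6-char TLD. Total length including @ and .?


An email address has format: username@domain.tld
Username length: 4
'@' character: 1
Domain length: 3
'.' character: 1
TLD length: 6
Total = 4 + 1 + 3 + 1 + 6 = 15

15


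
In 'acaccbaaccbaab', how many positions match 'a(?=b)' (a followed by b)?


Lookahead 'a(?=b)' matches 'a' only when followed by 'b'.
String: 'acaccbaaccbaab'
Checking each position where char is 'a':
  pos 0: 'a' -> no (next='c')
  pos 2: 'a' -> no (next='c')
  pos 6: 'a' -> no (next='a')
  pos 7: 'a' -> no (next='c')
  pos 11: 'a' -> no (next='a')
  pos 12: 'a' -> MATCH (next='b')
Matching positions: [12]
Count: 1

1


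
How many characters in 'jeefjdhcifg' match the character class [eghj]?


Character class [eghj] matches any of: {e, g, h, j}
Scanning string 'jeefjdhcifg' character by character:
  pos 0: 'j' -> MATCH
  pos 1: 'e' -> MATCH
  pos 2: 'e' -> MATCH
  pos 3: 'f' -> no
  pos 4: 'j' -> MATCH
  pos 5: 'd' -> no
  pos 6: 'h' -> MATCH
  pos 7: 'c' -> no
  pos 8: 'i' -> no
  pos 9: 'f' -> no
  pos 10: 'g' -> MATCH
Total matches: 6

6


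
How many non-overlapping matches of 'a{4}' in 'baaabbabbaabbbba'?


Pattern 'a{4}' matches exactly 4 consecutive a's (greedy, non-overlapping).
String: 'baaabbabbaabbbba'
Scanning for runs of a's:
  Run at pos 1: 'aaa' (length 3) -> 0 match(es)
  Run at pos 6: 'a' (length 1) -> 0 match(es)
  Run at pos 9: 'aa' (length 2) -> 0 match(es)
  Run at pos 15: 'a' (length 1) -> 0 match(es)
Matches found: []
Total: 0

0


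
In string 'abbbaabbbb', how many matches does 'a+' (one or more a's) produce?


Pattern 'a+' matches one or more consecutive a's.
String: 'abbbaabbbb'
Scanning for runs of a:
  Match 1: 'a' (length 1)
  Match 2: 'aa' (length 2)
Total matches: 2

2


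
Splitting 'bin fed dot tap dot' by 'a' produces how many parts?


Splitting by 'a' breaks the string at each occurrence of the separator.
Text: 'bin fed dot tap dot'
Parts after split:
  Part 1: 'bin fed dot t'
  Part 2: 'p dot'
Total parts: 2

2


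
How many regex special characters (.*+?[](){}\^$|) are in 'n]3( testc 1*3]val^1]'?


Regex special characters are: . * + ? [ ] ( ) { } \ ^ $ |
Scanning 'n]3( testc 1*3]val^1]':
  pos 1: ']' -> SPECIAL
  pos 3: '(' -> SPECIAL
  pos 12: '*' -> SPECIAL
  pos 14: ']' -> SPECIAL
  pos 18: '^' -> SPECIAL
  pos 20: ']' -> SPECIAL
Special chars found: [']', '(', '*', ']', '^', ']']
Total: 6

6


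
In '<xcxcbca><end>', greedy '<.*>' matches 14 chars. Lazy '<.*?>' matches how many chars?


Greedy '<.*>' tries to match as MUCH as possible.
Lazy '<.*?>' tries to match as LITTLE as possible.

String: '<xcxcbca><end>'
Greedy '<.*>' starts at first '<' and extends to the LAST '>': '<xcxcbca><end>' (14 chars)
Lazy '<.*?>' starts at first '<' and stops at the FIRST '>': '<xcxcbca>' (9 chars)

9


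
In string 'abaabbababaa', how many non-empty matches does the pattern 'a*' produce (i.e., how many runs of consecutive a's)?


Pattern 'a*' matches zero or more a's. We want non-empty runs of consecutive a's.
String: 'abaabbababaa'
Walking through the string to find runs of a's:
  Run 1: positions 0-0 -> 'a'
  Run 2: positions 2-3 -> 'aa'
  Run 3: positions 6-6 -> 'a'
  Run 4: positions 8-8 -> 'a'
  Run 5: positions 10-11 -> 'aa'
Non-empty runs found: ['a', 'aa', 'a', 'a', 'aa']
Count: 5

5


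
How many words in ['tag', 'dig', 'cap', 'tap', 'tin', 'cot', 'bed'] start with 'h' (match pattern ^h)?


Pattern ^h anchors to start of word. Check which words begin with 'h':
  'tag' -> no
  'dig' -> no
  'cap' -> no
  'tap' -> no
  'tin' -> no
  'cot' -> no
  'bed' -> no
Matching words: []
Count: 0

0


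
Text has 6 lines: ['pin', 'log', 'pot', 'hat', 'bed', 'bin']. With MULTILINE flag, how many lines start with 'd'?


With MULTILINE flag, ^ matches the start of each line.
Lines: ['pin', 'log', 'pot', 'hat', 'bed', 'bin']
Checking which lines start with 'd':
  Line 1: 'pin' -> no
  Line 2: 'log' -> no
  Line 3: 'pot' -> no
  Line 4: 'hat' -> no
  Line 5: 'bed' -> no
  Line 6: 'bin' -> no
Matching lines: []
Count: 0

0


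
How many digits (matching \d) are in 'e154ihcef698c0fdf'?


\d matches any digit 0-9.
Scanning 'e154ihcef698c0fdf':
  pos 1: '1' -> DIGIT
  pos 2: '5' -> DIGIT
  pos 3: '4' -> DIGIT
  pos 9: '6' -> DIGIT
  pos 10: '9' -> DIGIT
  pos 11: '8' -> DIGIT
  pos 13: '0' -> DIGIT
Digits found: ['1', '5', '4', '6', '9', '8', '0']
Total: 7

7


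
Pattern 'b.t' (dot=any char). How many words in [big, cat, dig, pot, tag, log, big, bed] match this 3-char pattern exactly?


Pattern 'b.t' means: starts with 'b', any single char, ends with 't'.
Checking each word (must be exactly 3 chars):
  'big' (len=3): no
  'cat' (len=3): no
  'dig' (len=3): no
  'pot' (len=3): no
  'tag' (len=3): no
  'log' (len=3): no
  'big' (len=3): no
  'bed' (len=3): no
Matching words: []
Total: 0

0


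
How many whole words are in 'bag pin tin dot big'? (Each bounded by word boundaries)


Word boundaries (\b) mark the start/end of each word.
Text: 'bag pin tin dot big'
Splitting by whitespace:
  Word 1: 'bag'
  Word 2: 'pin'
  Word 3: 'tin'
  Word 4: 'dot'
  Word 5: 'big'
Total whole words: 5

5


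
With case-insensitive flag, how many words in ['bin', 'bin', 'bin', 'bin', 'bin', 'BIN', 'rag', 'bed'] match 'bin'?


Case-insensitive matching: compare each word's lowercase form to 'bin'.
  'bin' -> lower='bin' -> MATCH
  'bin' -> lower='bin' -> MATCH
  'bin' -> lower='bin' -> MATCH
  'bin' -> lower='bin' -> MATCH
  'bin' -> lower='bin' -> MATCH
  'BIN' -> lower='bin' -> MATCH
  'rag' -> lower='rag' -> no
  'bed' -> lower='bed' -> no
Matches: ['bin', 'bin', 'bin', 'bin', 'bin', 'BIN']
Count: 6

6


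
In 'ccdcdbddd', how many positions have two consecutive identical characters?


Looking for consecutive identical characters in 'ccdcdbddd':
  pos 0-1: 'c' vs 'c' -> MATCH ('cc')
  pos 1-2: 'c' vs 'd' -> different
  pos 2-3: 'd' vs 'c' -> different
  pos 3-4: 'c' vs 'd' -> different
  pos 4-5: 'd' vs 'b' -> different
  pos 5-6: 'b' vs 'd' -> different
  pos 6-7: 'd' vs 'd' -> MATCH ('dd')
  pos 7-8: 'd' vs 'd' -> MATCH ('dd')
Consecutive identical pairs: ['cc', 'dd', 'dd']
Count: 3

3


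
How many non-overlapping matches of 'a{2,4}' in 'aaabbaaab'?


Pattern 'a{2,4}' matches between 2 and 4 consecutive a's (greedy).
String: 'aaabbaaab'
Finding runs of a's and applying greedy matching:
  Run at pos 0: 'aaa' (length 3)
  Run at pos 5: 'aaa' (length 3)
Matches: ['aaa', 'aaa']
Count: 2

2


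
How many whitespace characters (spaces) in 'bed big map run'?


\s matches whitespace characters (spaces, tabs, etc.).
Text: 'bed big map run'
This text has 4 words separated by spaces.
Number of spaces = number of words - 1 = 4 - 1 = 3

3


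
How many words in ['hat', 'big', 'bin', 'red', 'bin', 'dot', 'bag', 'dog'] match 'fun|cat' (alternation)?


Alternation 'fun|cat' matches either 'fun' or 'cat'.
Checking each word:
  'hat' -> no
  'big' -> no
  'bin' -> no
  'red' -> no
  'bin' -> no
  'dot' -> no
  'bag' -> no
  'dog' -> no
Matches: []
Count: 0

0


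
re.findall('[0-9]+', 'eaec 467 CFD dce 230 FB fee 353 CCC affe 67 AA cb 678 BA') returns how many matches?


Pattern '[0-9]+' finds one or more digits.
Text: 'eaec 467 CFD dce 230 FB fee 353 CCC affe 67 AA cb 678 BA'
Scanning for matches:
  Match 1: '467'
  Match 2: '230'
  Match 3: '353'
  Match 4: '67'
  Match 5: '678'
Total matches: 5

5


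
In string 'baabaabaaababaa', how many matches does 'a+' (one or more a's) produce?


Pattern 'a+' matches one or more consecutive a's.
String: 'baabaabaaababaa'
Scanning for runs of a:
  Match 1: 'aa' (length 2)
  Match 2: 'aa' (length 2)
  Match 3: 'aaa' (length 3)
  Match 4: 'a' (length 1)
  Match 5: 'aa' (length 2)
Total matches: 5

5


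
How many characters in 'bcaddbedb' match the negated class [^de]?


Negated class [^de] matches any char NOT in {d, e}
Scanning 'bcaddbedb':
  pos 0: 'b' -> MATCH
  pos 1: 'c' -> MATCH
  pos 2: 'a' -> MATCH
  pos 3: 'd' -> no (excluded)
  pos 4: 'd' -> no (excluded)
  pos 5: 'b' -> MATCH
  pos 6: 'e' -> no (excluded)
  pos 7: 'd' -> no (excluded)
  pos 8: 'b' -> MATCH
Total matches: 5

5


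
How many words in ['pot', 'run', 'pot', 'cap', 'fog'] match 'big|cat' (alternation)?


Alternation 'big|cat' matches either 'big' or 'cat'.
Checking each word:
  'pot' -> no
  'run' -> no
  'pot' -> no
  'cap' -> no
  'fog' -> no
Matches: []
Count: 0

0


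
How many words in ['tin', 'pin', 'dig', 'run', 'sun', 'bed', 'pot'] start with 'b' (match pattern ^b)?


Pattern ^b anchors to start of word. Check which words begin with 'b':
  'tin' -> no
  'pin' -> no
  'dig' -> no
  'run' -> no
  'sun' -> no
  'bed' -> MATCH (starts with 'b')
  'pot' -> no
Matching words: ['bed']
Count: 1

1


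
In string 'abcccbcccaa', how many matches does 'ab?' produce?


Pattern 'ab?' matches 'a' optionally followed by 'b'.
String: 'abcccbcccaa'
Scanning left to right for 'a' then checking next char:
  Match 1: 'ab' (a followed by b)
  Match 2: 'a' (a not followed by b)
  Match 3: 'a' (a not followed by b)
Total matches: 3

3


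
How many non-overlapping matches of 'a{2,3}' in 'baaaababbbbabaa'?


Pattern 'a{2,3}' matches between 2 and 3 consecutive a's (greedy).
String: 'baaaababbbbabaa'
Finding runs of a's and applying greedy matching:
  Run at pos 1: 'aaaa' (length 4)
  Run at pos 6: 'a' (length 1)
  Run at pos 11: 'a' (length 1)
  Run at pos 13: 'aa' (length 2)
Matches: ['aaa', 'aa']
Count: 2

2


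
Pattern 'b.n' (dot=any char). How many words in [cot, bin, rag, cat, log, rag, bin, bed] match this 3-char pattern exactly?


Pattern 'b.n' means: starts with 'b', any single char, ends with 'n'.
Checking each word (must be exactly 3 chars):
  'cot' (len=3): no
  'bin' (len=3): MATCH
  'rag' (len=3): no
  'cat' (len=3): no
  'log' (len=3): no
  'rag' (len=3): no
  'bin' (len=3): MATCH
  'bed' (len=3): no
Matching words: ['bin', 'bin']
Total: 2

2


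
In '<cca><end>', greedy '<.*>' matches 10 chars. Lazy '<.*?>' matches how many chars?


Greedy '<.*>' tries to match as MUCH as possible.
Lazy '<.*?>' tries to match as LITTLE as possible.

String: '<cca><end>'
Greedy '<.*>' starts at first '<' and extends to the LAST '>': '<cca><end>' (10 chars)
Lazy '<.*?>' starts at first '<' and stops at the FIRST '>': '<cca>' (5 chars)

5


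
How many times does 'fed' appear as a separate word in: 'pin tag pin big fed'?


Scanning each word for exact match 'fed':
  Word 1: 'pin' -> no
  Word 2: 'tag' -> no
  Word 3: 'pin' -> no
  Word 4: 'big' -> no
  Word 5: 'fed' -> MATCH
Total matches: 1

1


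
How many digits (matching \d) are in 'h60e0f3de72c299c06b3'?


\d matches any digit 0-9.
Scanning 'h60e0f3de72c299c06b3':
  pos 1: '6' -> DIGIT
  pos 2: '0' -> DIGIT
  pos 4: '0' -> DIGIT
  pos 6: '3' -> DIGIT
  pos 9: '7' -> DIGIT
  pos 10: '2' -> DIGIT
  pos 12: '2' -> DIGIT
  pos 13: '9' -> DIGIT
  pos 14: '9' -> DIGIT
  pos 16: '0' -> DIGIT
  pos 17: '6' -> DIGIT
  pos 19: '3' -> DIGIT
Digits found: ['6', '0', '0', '3', '7', '2', '2', '9', '9', '0', '6', '3']
Total: 12

12


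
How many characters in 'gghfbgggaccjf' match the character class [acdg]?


Character class [acdg] matches any of: {a, c, d, g}
Scanning string 'gghfbgggaccjf' character by character:
  pos 0: 'g' -> MATCH
  pos 1: 'g' -> MATCH
  pos 2: 'h' -> no
  pos 3: 'f' -> no
  pos 4: 'b' -> no
  pos 5: 'g' -> MATCH
  pos 6: 'g' -> MATCH
  pos 7: 'g' -> MATCH
  pos 8: 'a' -> MATCH
  pos 9: 'c' -> MATCH
  pos 10: 'c' -> MATCH
  pos 11: 'j' -> no
  pos 12: 'f' -> no
Total matches: 8

8


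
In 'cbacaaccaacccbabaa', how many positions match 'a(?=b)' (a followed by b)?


Lookahead 'a(?=b)' matches 'a' only when followed by 'b'.
String: 'cbacaaccaacccbabaa'
Checking each position where char is 'a':
  pos 2: 'a' -> no (next='c')
  pos 4: 'a' -> no (next='a')
  pos 5: 'a' -> no (next='c')
  pos 8: 'a' -> no (next='a')
  pos 9: 'a' -> no (next='c')
  pos 14: 'a' -> MATCH (next='b')
  pos 16: 'a' -> no (next='a')
Matching positions: [14]
Count: 1

1


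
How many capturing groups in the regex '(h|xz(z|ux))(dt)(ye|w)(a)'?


To count capturing groups, count each '(' that starts a group.
Pattern: '(h|xz(z|ux))(dt)(ye|w)(a)'
Walking through the pattern:
  Position 0: '(' -> group #1
  Position 5: '(' -> group #2
  Position 12: '(' -> group #3
  Position 16: '(' -> group #4
  Position 22: '(' -> group #5
Total capturing groups: 5

5


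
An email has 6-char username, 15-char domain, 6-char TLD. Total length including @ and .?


An email address has format: username@domain.tld
Username length: 6
'@' character: 1
Domain length: 15
'.' character: 1
TLD length: 6
Total = 6 + 1 + 15 + 1 + 6 = 29

29


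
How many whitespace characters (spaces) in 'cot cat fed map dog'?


\s matches whitespace characters (spaces, tabs, etc.).
Text: 'cot cat fed map dog'
This text has 5 words separated by spaces.
Number of spaces = number of words - 1 = 5 - 1 = 4

4


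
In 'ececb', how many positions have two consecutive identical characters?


Looking for consecutive identical characters in 'ececb':
  pos 0-1: 'e' vs 'c' -> different
  pos 1-2: 'c' vs 'e' -> different
  pos 2-3: 'e' vs 'c' -> different
  pos 3-4: 'c' vs 'b' -> different
Consecutive identical pairs: []
Count: 0

0


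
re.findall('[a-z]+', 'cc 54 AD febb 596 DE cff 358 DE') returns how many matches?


Pattern '[a-z]+' finds one or more lowercase letters.
Text: 'cc 54 AD febb 596 DE cff 358 DE'
Scanning for matches:
  Match 1: 'cc'
  Match 2: 'febb'
  Match 3: 'cff'
Total matches: 3

3


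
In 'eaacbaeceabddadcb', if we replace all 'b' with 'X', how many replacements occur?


re.sub('b', 'X', text) replaces every occurrence of 'b' with 'X'.
Text: 'eaacbaeceabddadcb'
Scanning for 'b':
  pos 4: 'b' -> replacement #1
  pos 10: 'b' -> replacement #2
  pos 16: 'b' -> replacement #3
Total replacements: 3

3


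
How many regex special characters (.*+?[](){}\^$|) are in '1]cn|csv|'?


Regex special characters are: . * + ? [ ] ( ) { } \ ^ $ |
Scanning '1]cn|csv|':
  pos 1: ']' -> SPECIAL
  pos 4: '|' -> SPECIAL
  pos 8: '|' -> SPECIAL
Special chars found: [']', '|', '|']
Total: 3

3


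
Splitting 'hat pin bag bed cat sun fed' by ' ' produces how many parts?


Splitting by ' ' breaks the string at each occurrence of the separator.
Text: 'hat pin bag bed cat sun fed'
Parts after split:
  Part 1: 'hat'
  Part 2: 'pin'
  Part 3: 'bag'
  Part 4: 'bed'
  Part 5: 'cat'
  Part 6: 'sun'
  Part 7: 'fed'
Total parts: 7

7


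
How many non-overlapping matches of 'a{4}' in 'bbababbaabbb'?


Pattern 'a{4}' matches exactly 4 consecutive a's (greedy, non-overlapping).
String: 'bbababbaabbb'
Scanning for runs of a's:
  Run at pos 2: 'a' (length 1) -> 0 match(es)
  Run at pos 4: 'a' (length 1) -> 0 match(es)
  Run at pos 7: 'aa' (length 2) -> 0 match(es)
Matches found: []
Total: 0

0


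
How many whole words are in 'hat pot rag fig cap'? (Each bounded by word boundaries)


Word boundaries (\b) mark the start/end of each word.
Text: 'hat pot rag fig cap'
Splitting by whitespace:
  Word 1: 'hat'
  Word 2: 'pot'
  Word 3: 'rag'
  Word 4: 'fig'
  Word 5: 'cap'
Total whole words: 5

5


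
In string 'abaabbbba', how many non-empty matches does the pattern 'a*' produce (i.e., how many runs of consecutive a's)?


Pattern 'a*' matches zero or more a's. We want non-empty runs of consecutive a's.
String: 'abaabbbba'
Walking through the string to find runs of a's:
  Run 1: positions 0-0 -> 'a'
  Run 2: positions 2-3 -> 'aa'
  Run 3: positions 8-8 -> 'a'
Non-empty runs found: ['a', 'aa', 'a']
Count: 3

3


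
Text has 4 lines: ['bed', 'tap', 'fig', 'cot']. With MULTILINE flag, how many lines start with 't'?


With MULTILINE flag, ^ matches the start of each line.
Lines: ['bed', 'tap', 'fig', 'cot']
Checking which lines start with 't':
  Line 1: 'bed' -> no
  Line 2: 'tap' -> MATCH
  Line 3: 'fig' -> no
  Line 4: 'cot' -> no
Matching lines: ['tap']
Count: 1

1


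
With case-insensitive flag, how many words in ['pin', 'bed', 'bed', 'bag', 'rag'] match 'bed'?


Case-insensitive matching: compare each word's lowercase form to 'bed'.
  'pin' -> lower='pin' -> no
  'bed' -> lower='bed' -> MATCH
  'bed' -> lower='bed' -> MATCH
  'bag' -> lower='bag' -> no
  'rag' -> lower='rag' -> no
Matches: ['bed', 'bed']
Count: 2

2


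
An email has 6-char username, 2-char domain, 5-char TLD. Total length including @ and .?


An email address has format: username@domain.tld
Username length: 6
'@' character: 1
Domain length: 2
'.' character: 1
TLD length: 5
Total = 6 + 1 + 2 + 1 + 5 = 15

15


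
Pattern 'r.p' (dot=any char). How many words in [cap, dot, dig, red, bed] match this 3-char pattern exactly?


Pattern 'r.p' means: starts with 'r', any single char, ends with 'p'.
Checking each word (must be exactly 3 chars):
  'cap' (len=3): no
  'dot' (len=3): no
  'dig' (len=3): no
  'red' (len=3): no
  'bed' (len=3): no
Matching words: []
Total: 0

0


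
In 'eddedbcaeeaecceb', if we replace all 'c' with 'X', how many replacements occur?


re.sub('c', 'X', text) replaces every occurrence of 'c' with 'X'.
Text: 'eddedbcaeeaecceb'
Scanning for 'c':
  pos 6: 'c' -> replacement #1
  pos 12: 'c' -> replacement #2
  pos 13: 'c' -> replacement #3
Total replacements: 3

3


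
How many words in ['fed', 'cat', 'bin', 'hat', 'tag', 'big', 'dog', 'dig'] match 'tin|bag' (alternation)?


Alternation 'tin|bag' matches either 'tin' or 'bag'.
Checking each word:
  'fed' -> no
  'cat' -> no
  'bin' -> no
  'hat' -> no
  'tag' -> no
  'big' -> no
  'dog' -> no
  'dig' -> no
Matches: []
Count: 0

0


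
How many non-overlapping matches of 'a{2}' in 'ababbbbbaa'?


Pattern 'a{2}' matches exactly 2 consecutive a's (greedy, non-overlapping).
String: 'ababbbbbaa'
Scanning for runs of a's:
  Run at pos 0: 'a' (length 1) -> 0 match(es)
  Run at pos 2: 'a' (length 1) -> 0 match(es)
  Run at pos 8: 'aa' (length 2) -> 1 match(es)
Matches found: ['aa']
Total: 1

1
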